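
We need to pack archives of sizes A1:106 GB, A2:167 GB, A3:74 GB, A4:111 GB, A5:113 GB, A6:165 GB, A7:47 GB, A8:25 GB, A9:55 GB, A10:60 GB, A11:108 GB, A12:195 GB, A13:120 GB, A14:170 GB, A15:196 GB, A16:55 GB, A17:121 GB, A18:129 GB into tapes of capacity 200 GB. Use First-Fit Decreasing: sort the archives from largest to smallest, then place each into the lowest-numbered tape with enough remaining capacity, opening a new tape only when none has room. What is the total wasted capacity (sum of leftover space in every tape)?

Sorted descending: 196, 195, 170, 167, 165, 129, 121, 120, 113, 111, 108, 106, 74, 60, 55, 55, 47, 25.
Put 196 GB in tape 1; 4 GB remain.
Put 195 GB in tape 2; 5 GB remain.
Put 170 GB in tape 3; 30 GB remain.
Put 167 GB in tape 4; 33 GB remain.
Put 165 GB in tape 5; 35 GB remain.
Put 129 GB in tape 6; 71 GB remain.
Put 121 GB in tape 7; 79 GB remain.
Put 120 GB in tape 8; 80 GB remain.
Put 113 GB in tape 9; 87 GB remain.
Put 111 GB in tape 10; 89 GB remain.
Put 108 GB in tape 11; 92 GB remain.
Put 106 GB in tape 12; 94 GB remain.
Put 74 GB in tape 7; 5 GB remain.
Put 60 GB in tape 6; 11 GB remain.
Put 55 GB in tape 8; 25 GB remain.
Put 55 GB in tape 9; 32 GB remain.
Put 47 GB in tape 10; 42 GB remain.
Put 25 GB in tape 3; 5 GB remain.
12 tapes × 200 GB = 2400 GB; used 2017 GB; unused 383 GB.

383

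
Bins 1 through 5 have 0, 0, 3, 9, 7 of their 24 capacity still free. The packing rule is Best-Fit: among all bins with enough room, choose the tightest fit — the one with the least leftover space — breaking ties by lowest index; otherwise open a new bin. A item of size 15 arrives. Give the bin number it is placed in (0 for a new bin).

0

No bin has ≥ 15 free, so a new bin is opened.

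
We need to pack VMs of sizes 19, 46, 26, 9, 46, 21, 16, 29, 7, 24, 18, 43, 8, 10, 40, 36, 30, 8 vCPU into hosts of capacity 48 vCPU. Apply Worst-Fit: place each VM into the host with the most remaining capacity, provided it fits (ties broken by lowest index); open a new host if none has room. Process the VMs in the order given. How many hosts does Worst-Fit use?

10 hosts

host 1: place 19 vCPU, 29 vCPU left
host 2: place 46 vCPU, 2 vCPU left
host 1: place 26 vCPU, 3 vCPU left
host 3: place 9 vCPU, 39 vCPU left
host 4: place 46 vCPU, 2 vCPU left
host 3: place 21 vCPU, 18 vCPU left
host 3: place 16 vCPU, 2 vCPU left
host 5: place 29 vCPU, 19 vCPU left
host 5: place 7 vCPU, 12 vCPU left
host 6: place 24 vCPU, 24 vCPU left
host 6: place 18 vCPU, 6 vCPU left
host 7: place 43 vCPU, 5 vCPU left
host 5: place 8 vCPU, 4 vCPU left
host 8: place 10 vCPU, 38 vCPU left
host 9: place 40 vCPU, 8 vCPU left
host 8: place 36 vCPU, 2 vCPU left
host 10: place 30 vCPU, 18 vCPU left
host 10: place 8 vCPU, 10 vCPU left
Final hosts: [19,26] [46] [9,21,16] [46] [29,7,8] [24,18] [43] [10,36] [40] [30,8].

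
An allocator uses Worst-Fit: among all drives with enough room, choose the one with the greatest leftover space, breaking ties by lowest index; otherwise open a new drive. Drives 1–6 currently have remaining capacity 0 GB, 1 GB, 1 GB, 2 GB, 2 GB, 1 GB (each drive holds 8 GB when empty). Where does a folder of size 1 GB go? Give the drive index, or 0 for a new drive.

Drives with room: drive 2 (1 GB), drive 3 (1 GB), drive 4 (2 GB), drive 5 (2 GB), drive 6 (1 GB).
Most room is drive 4 with 2 GB free.

4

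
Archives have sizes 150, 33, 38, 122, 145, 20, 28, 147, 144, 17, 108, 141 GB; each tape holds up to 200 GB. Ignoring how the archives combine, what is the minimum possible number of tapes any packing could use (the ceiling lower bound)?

Total size = 150 + 33 + 38 + 122 + 145 + 20 + 28 + 147 + 144 + 17 + 108 + 141 = 1093 GB.
⌈1093 / 200⌉ = 6.

6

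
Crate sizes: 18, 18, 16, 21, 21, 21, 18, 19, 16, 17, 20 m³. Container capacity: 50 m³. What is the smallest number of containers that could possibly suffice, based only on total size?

5

Total size = 18 + 18 + 16 + 21 + 21 + 21 + 18 + 19 + 16 + 17 + 20 = 205 m³.
⌈205 / 50⌉ = 5.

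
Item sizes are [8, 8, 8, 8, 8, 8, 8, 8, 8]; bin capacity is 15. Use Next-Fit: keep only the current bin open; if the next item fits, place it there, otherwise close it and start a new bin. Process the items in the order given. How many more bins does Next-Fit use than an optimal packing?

0

Next-Fit: [8] [8] [8] [8] [8] [8] [8] [8] [8] → 9 bins.
9 items exceed 7.5 (half the capacity), and no two of those can share a bin, so at least 9 bins are needed.
So 9 is already optimal.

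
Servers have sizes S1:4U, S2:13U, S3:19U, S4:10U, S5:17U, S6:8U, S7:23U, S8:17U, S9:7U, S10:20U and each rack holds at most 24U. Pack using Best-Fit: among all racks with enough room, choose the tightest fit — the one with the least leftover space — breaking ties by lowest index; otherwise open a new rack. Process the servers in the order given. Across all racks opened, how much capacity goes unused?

30

S1 (4U) → rack 1 (remaining 20U)
S2 (13U) → rack 1 (remaining 7U)
S3 (19U) → rack 2 (remaining 5U)
S4 (10U) → rack 3 (remaining 14U)
S5 (17U) → rack 4 (remaining 7U)
S6 (8U) → rack 3 (remaining 6U)
S7 (23U) → rack 5 (remaining 1U)
S8 (17U) → rack 6 (remaining 7U)
S9 (7U) → rack 1 (remaining 0U)
S10 (20U) → rack 7 (remaining 4U)
7 racks × 24U = 168U; used 138U; unused 30U.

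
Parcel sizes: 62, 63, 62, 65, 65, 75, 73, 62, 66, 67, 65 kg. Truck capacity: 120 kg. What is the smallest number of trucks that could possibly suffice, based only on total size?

Total size = 62 + 63 + 62 + 65 + 65 + 75 + 73 + 62 + 66 + 67 + 65 = 725 kg.
⌈725 / 120⌉ = 7.

7 trucks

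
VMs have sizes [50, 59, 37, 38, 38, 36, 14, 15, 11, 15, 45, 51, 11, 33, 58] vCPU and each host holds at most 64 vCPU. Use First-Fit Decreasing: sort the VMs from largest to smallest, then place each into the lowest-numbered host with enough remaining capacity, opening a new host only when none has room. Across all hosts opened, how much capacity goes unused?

129

Sorted descending: 59, 58, 51, 50, 45, 38, 38, 37, 36, 33, 15, 15, 14, 11, 11.
59 vCPU → host 1 (remaining 5 vCPU)
58 vCPU → host 2 (remaining 6 vCPU)
51 vCPU → host 3 (remaining 13 vCPU)
50 vCPU → host 4 (remaining 14 vCPU)
45 vCPU → host 5 (remaining 19 vCPU)
38 vCPU → host 6 (remaining 26 vCPU)
38 vCPU → host 7 (remaining 26 vCPU)
37 vCPU → host 8 (remaining 27 vCPU)
36 vCPU → host 9 (remaining 28 vCPU)
33 vCPU → host 10 (remaining 31 vCPU)
15 vCPU → host 5 (remaining 4 vCPU)
15 vCPU → host 6 (remaining 11 vCPU)
14 vCPU → host 4 (remaining 0 vCPU)
11 vCPU → host 3 (remaining 2 vCPU)
11 vCPU → host 6 (remaining 0 vCPU)
10 hosts × 64 vCPU = 640 vCPU; used 511 vCPU; unused 129 vCPU.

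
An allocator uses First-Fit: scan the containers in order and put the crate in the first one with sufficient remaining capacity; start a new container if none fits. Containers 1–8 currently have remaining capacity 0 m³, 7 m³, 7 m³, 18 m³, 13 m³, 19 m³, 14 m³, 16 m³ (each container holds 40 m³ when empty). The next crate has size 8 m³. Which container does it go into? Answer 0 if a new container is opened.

4

Containers with room: container 4 (18 m³), container 5 (13 m³), container 6 (19 m³), container 7 (14 m³), container 8 (16 m³).
The first with room is container 4.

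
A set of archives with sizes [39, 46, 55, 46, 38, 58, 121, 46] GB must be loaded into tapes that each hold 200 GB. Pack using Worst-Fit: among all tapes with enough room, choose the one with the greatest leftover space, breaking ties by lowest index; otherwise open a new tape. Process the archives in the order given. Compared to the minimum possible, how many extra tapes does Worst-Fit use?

Worst-Fit: [39,46,55,46] [38,58,46] [121] → 3 tapes.
Total size 449 GB; any packing needs at least ⌈449/200⌉ = 3 tapes.
So 3 is already optimal.

0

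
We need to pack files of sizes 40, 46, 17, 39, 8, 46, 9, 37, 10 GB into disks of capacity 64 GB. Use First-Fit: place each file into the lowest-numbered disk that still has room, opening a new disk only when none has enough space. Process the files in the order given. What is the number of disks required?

5

Put 40 GB in disk 1; 24 GB remain.
Put 46 GB in disk 2; 18 GB remain.
Put 17 GB in disk 1; 7 GB remain.
Put 39 GB in disk 3; 25 GB remain.
Put 8 GB in disk 2; 10 GB remain.
Put 46 GB in disk 4; 18 GB remain.
Put 9 GB in disk 2; 1 GB remain.
Put 37 GB in disk 5; 27 GB remain.
Put 10 GB in disk 3; 15 GB remain.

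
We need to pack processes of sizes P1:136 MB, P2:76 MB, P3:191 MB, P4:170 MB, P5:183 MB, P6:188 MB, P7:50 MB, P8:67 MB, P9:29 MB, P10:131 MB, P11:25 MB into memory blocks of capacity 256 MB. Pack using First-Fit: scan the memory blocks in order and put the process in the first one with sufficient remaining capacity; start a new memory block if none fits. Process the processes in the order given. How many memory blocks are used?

6

memory block 1: place P1 (136 MB), 120 MB left
memory block 1: place P2 (76 MB), 44 MB left
memory block 2: place P3 (191 MB), 65 MB left
memory block 3: place P4 (170 MB), 86 MB left
memory block 4: place P5 (183 MB), 73 MB left
memory block 5: place P6 (188 MB), 68 MB left
memory block 2: place P7 (50 MB), 15 MB left
memory block 3: place P8 (67 MB), 19 MB left
memory block 1: place P9 (29 MB), 15 MB left
memory block 6: place P10 (131 MB), 125 MB left
memory block 4: place P11 (25 MB), 48 MB left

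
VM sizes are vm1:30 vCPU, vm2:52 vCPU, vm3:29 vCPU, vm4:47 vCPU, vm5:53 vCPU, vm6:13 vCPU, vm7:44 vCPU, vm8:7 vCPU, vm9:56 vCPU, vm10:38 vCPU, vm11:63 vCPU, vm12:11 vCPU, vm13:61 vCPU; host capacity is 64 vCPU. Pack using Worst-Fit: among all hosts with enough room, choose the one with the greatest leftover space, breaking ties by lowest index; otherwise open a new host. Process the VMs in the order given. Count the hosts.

9 hosts

Put vm1 (30 vCPU) in host 1; 34 vCPU remain.
Put vm2 (52 vCPU) in host 2; 12 vCPU remain.
Put vm3 (29 vCPU) in host 1; 5 vCPU remain.
Put vm4 (47 vCPU) in host 3; 17 vCPU remain.
Put vm5 (53 vCPU) in host 4; 11 vCPU remain.
Put vm6 (13 vCPU) in host 3; 4 vCPU remain.
Put vm7 (44 vCPU) in host 5; 20 vCPU remain.
Put vm8 (7 vCPU) in host 5; 13 vCPU remain.
Put vm9 (56 vCPU) in host 6; 8 vCPU remain.
Put vm10 (38 vCPU) in host 7; 26 vCPU remain.
Put vm11 (63 vCPU) in host 8; 1 vCPU remain.
Put vm12 (11 vCPU) in host 7; 15 vCPU remain.
Put vm13 (61 vCPU) in host 9; 3 vCPU remain.
Final hosts: [30,29] [52] [47,13] [53] [44,7] [56] [38,11] [63] [61].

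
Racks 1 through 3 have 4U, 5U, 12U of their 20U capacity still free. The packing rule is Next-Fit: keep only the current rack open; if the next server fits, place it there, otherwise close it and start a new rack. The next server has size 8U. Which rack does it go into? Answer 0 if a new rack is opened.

3

Next-Fit only looks at rack 3, which has 12U free.
8U fits there.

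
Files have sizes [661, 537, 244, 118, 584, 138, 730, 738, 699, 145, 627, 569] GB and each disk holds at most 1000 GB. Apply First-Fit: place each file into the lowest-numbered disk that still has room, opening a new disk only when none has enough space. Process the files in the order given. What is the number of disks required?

8

661 GB → disk 1 (remaining 339 GB)
537 GB → disk 2 (remaining 463 GB)
244 GB → disk 1 (remaining 95 GB)
118 GB → disk 2 (remaining 345 GB)
584 GB → disk 3 (remaining 416 GB)
138 GB → disk 2 (remaining 207 GB)
730 GB → disk 4 (remaining 270 GB)
738 GB → disk 5 (remaining 262 GB)
699 GB → disk 6 (remaining 301 GB)
145 GB → disk 2 (remaining 62 GB)
627 GB → disk 7 (remaining 373 GB)
569 GB → disk 8 (remaining 431 GB)
Final disks: [661,244] [537,118,138,145] [584] [730] [738] [699] [627] [569].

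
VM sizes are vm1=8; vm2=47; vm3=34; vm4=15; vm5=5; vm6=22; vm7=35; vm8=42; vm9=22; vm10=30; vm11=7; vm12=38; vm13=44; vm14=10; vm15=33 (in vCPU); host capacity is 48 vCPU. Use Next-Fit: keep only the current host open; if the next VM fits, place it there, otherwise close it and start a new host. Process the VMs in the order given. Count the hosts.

vm1 (8 vCPU) → host 1 (remaining 40 vCPU)
vm2 (47 vCPU) → host 2 (remaining 1 vCPU)
vm3 (34 vCPU) → host 3 (remaining 14 vCPU)
vm4 (15 vCPU) → host 4 (remaining 33 vCPU)
vm5 (5 vCPU) → host 4 (remaining 28 vCPU)
vm6 (22 vCPU) → host 4 (remaining 6 vCPU)
vm7 (35 vCPU) → host 5 (remaining 13 vCPU)
vm8 (42 vCPU) → host 6 (remaining 6 vCPU)
vm9 (22 vCPU) → host 7 (remaining 26 vCPU)
vm10 (30 vCPU) → host 8 (remaining 18 vCPU)
vm11 (7 vCPU) → host 8 (remaining 11 vCPU)
vm12 (38 vCPU) → host 9 (remaining 10 vCPU)
vm13 (44 vCPU) → host 10 (remaining 4 vCPU)
vm14 (10 vCPU) → host 11 (remaining 38 vCPU)
vm15 (33 vCPU) → host 11 (remaining 5 vCPU)

11 hosts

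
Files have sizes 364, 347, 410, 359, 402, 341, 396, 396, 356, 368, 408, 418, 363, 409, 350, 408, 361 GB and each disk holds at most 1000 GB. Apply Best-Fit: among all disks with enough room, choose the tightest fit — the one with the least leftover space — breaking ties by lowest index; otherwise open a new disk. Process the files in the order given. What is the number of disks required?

9

Put 364 GB in disk 1; 636 GB remain.
Put 347 GB in disk 1; 289 GB remain.
Put 410 GB in disk 2; 590 GB remain.
Put 359 GB in disk 2; 231 GB remain.
Put 402 GB in disk 3; 598 GB remain.
Put 341 GB in disk 3; 257 GB remain.
Put 396 GB in disk 4; 604 GB remain.
Put 396 GB in disk 4; 208 GB remain.
Put 356 GB in disk 5; 644 GB remain.
Put 368 GB in disk 5; 276 GB remain.
Put 408 GB in disk 6; 592 GB remain.
Put 418 GB in disk 6; 174 GB remain.
Put 363 GB in disk 7; 637 GB remain.
Put 409 GB in disk 7; 228 GB remain.
Put 350 GB in disk 8; 650 GB remain.
Put 408 GB in disk 8; 242 GB remain.
Put 361 GB in disk 9; 639 GB remain.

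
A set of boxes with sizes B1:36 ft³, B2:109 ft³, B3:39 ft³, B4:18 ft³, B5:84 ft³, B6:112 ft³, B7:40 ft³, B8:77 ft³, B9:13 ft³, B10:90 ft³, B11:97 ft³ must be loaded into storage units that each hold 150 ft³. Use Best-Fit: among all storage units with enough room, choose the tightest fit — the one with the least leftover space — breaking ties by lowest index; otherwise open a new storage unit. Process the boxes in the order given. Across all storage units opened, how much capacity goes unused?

B1 (36 ft³) → storage unit 1 (remaining 114 ft³)
B2 (109 ft³) → storage unit 1 (remaining 5 ft³)
B3 (39 ft³) → storage unit 2 (remaining 111 ft³)
B4 (18 ft³) → storage unit 2 (remaining 93 ft³)
B5 (84 ft³) → storage unit 2 (remaining 9 ft³)
B6 (112 ft³) → storage unit 3 (remaining 38 ft³)
B7 (40 ft³) → storage unit 4 (remaining 110 ft³)
B8 (77 ft³) → storage unit 4 (remaining 33 ft³)
B9 (13 ft³) → storage unit 4 (remaining 20 ft³)
B10 (90 ft³) → storage unit 5 (remaining 60 ft³)
B11 (97 ft³) → storage unit 6 (remaining 53 ft³)
6 storage units × 150 ft³ = 900 ft³; used 715 ft³; unused 185 ft³.

185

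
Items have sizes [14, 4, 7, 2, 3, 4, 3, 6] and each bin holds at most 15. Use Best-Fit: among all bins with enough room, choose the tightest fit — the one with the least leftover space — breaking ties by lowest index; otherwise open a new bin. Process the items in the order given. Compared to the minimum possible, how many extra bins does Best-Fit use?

1

Best-Fit: [14] [4,7,2] [3,4,3] [6] → 4 bins.
Total size 43; any packing needs at least ⌈43/15⌉ = 3 bins.
An optimal packing achieves that bound: [14] [7,6,2] [4,4,3,3] → 3 bins.
Excess: 4 − 3 = 1.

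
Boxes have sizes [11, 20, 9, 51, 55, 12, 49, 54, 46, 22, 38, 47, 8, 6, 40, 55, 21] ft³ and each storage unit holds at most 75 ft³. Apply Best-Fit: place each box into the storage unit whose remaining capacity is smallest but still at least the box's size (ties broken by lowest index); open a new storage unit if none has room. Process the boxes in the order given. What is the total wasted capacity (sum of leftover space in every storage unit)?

11 ft³ → storage unit 1 (remaining 64 ft³)
20 ft³ → storage unit 1 (remaining 44 ft³)
9 ft³ → storage unit 1 (remaining 35 ft³)
51 ft³ → storage unit 2 (remaining 24 ft³)
55 ft³ → storage unit 3 (remaining 20 ft³)
12 ft³ → storage unit 3 (remaining 8 ft³)
49 ft³ → storage unit 4 (remaining 26 ft³)
54 ft³ → storage unit 5 (remaining 21 ft³)
46 ft³ → storage unit 6 (remaining 29 ft³)
22 ft³ → storage unit 2 (remaining 2 ft³)
38 ft³ → storage unit 7 (remaining 37 ft³)
47 ft³ → storage unit 8 (remaining 28 ft³)
8 ft³ → storage unit 3 (remaining 0 ft³)
6 ft³ → storage unit 5 (remaining 15 ft³)
40 ft³ → storage unit 9 (remaining 35 ft³)
55 ft³ → storage unit 10 (remaining 20 ft³)
21 ft³ → storage unit 4 (remaining 5 ft³)
10 storage units × 75 ft³ = 750 ft³; used 544 ft³; unused 206 ft³.

206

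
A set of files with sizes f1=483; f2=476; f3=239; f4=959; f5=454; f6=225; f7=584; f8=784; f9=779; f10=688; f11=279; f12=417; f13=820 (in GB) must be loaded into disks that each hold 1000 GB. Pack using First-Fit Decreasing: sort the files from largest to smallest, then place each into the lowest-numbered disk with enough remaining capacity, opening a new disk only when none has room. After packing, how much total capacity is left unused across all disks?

Sorted descending: 959, 820, 784, 779, 688, 584, 483, 476, 454, 417, 279, 239, 225.
959 GB → disk 1 (remaining 41 GB)
820 GB → disk 2 (remaining 180 GB)
784 GB → disk 3 (remaining 216 GB)
779 GB → disk 4 (remaining 221 GB)
688 GB → disk 5 (remaining 312 GB)
584 GB → disk 6 (remaining 416 GB)
483 GB → disk 7 (remaining 517 GB)
476 GB → disk 7 (remaining 41 GB)
454 GB → disk 8 (remaining 546 GB)
417 GB → disk 8 (remaining 129 GB)
279 GB → disk 5 (remaining 33 GB)
239 GB → disk 6 (remaining 177 GB)
225 GB → disk 9 (remaining 775 GB)
9 disks × 1000 GB = 9000 GB; used 7187 GB; unused 1813 GB.

1813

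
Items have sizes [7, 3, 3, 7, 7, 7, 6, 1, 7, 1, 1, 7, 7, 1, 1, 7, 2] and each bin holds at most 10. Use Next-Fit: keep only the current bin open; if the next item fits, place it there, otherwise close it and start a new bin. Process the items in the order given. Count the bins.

Put 7 in bin 1; 3 remain.
Put 3 in bin 1; 0 remain.
Put 3 in bin 2; 7 remain.
Put 7 in bin 2; 0 remain.
Put 7 in bin 3; 3 remain.
Put 7 in bin 4; 3 remain.
Put 6 in bin 5; 4 remain.
Put 1 in bin 5; 3 remain.
Put 7 in bin 6; 3 remain.
Put 1 in bin 6; 2 remain.
Put 1 in bin 6; 1 remain.
Put 7 in bin 7; 3 remain.
Put 7 in bin 8; 3 remain.
Put 1 in bin 8; 2 remain.
Put 1 in bin 8; 1 remain.
Put 7 in bin 9; 3 remain.
Put 2 in bin 9; 1 remain.
Final bins: [7,3] [3,7] [7] [7] [6,1] [7,1,1] [7] [7,1,1] [7,2].

9 bins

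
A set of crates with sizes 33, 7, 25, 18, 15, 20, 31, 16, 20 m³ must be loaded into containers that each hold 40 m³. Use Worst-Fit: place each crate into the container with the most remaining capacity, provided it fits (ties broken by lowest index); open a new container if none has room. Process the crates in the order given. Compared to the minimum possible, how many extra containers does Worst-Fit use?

Worst-Fit: [33,7] [25] [18,15] [20,16] [31] [20] → 6 containers.
Total size 185 m³; any packing needs at least ⌈185/40⌉ = 5 containers.
An optimal packing achieves that bound: [33,7] [31] [25,15] [20,20] [18,16] → 5 containers.
Excess: 6 − 5 = 1.

1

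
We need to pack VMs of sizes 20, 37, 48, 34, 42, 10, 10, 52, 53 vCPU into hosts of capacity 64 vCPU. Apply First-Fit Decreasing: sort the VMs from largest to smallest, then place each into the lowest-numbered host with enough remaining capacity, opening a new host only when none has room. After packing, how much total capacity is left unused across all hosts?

Sorted descending: 53, 52, 48, 42, 37, 34, 20, 10, 10.
53 vCPU → host 1 (remaining 11 vCPU)
52 vCPU → host 2 (remaining 12 vCPU)
48 vCPU → host 3 (remaining 16 vCPU)
42 vCPU → host 4 (remaining 22 vCPU)
37 vCPU → host 5 (remaining 27 vCPU)
34 vCPU → host 6 (remaining 30 vCPU)
20 vCPU → host 4 (remaining 2 vCPU)
10 vCPU → host 1 (remaining 1 vCPU)
10 vCPU → host 2 (remaining 2 vCPU)
6 hosts × 64 vCPU = 384 vCPU; used 306 vCPU; unused 78 vCPU.

78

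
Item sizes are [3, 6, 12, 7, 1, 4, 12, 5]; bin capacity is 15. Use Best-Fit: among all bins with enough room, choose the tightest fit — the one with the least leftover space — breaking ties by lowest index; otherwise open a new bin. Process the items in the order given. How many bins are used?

4

Put 3 in bin 1; 12 remain.
Put 6 in bin 1; 6 remain.
Put 12 in bin 2; 3 remain.
Put 7 in bin 3; 8 remain.
Put 1 in bin 2; 2 remain.
Put 4 in bin 1; 2 remain.
Put 12 in bin 4; 3 remain.
Put 5 in bin 3; 3 remain.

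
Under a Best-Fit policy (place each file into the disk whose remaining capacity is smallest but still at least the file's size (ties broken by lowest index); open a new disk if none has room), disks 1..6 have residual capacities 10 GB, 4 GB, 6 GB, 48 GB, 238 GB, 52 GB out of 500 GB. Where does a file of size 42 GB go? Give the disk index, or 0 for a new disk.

Disks with room: disk 4 (48 GB), disk 5 (238 GB), disk 6 (52 GB).
Tightest fit is disk 4 with 48 GB free.

4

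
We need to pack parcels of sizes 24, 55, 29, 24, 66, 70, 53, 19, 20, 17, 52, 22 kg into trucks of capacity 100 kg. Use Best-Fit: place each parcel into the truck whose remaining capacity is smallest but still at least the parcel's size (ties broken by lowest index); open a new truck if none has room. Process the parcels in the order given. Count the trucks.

Put 24 kg in truck 1; 76 kg remain.
Put 55 kg in truck 1; 21 kg remain.
Put 29 kg in truck 2; 71 kg remain.
Put 24 kg in truck 2; 47 kg remain.
Put 66 kg in truck 3; 34 kg remain.
Put 70 kg in truck 4; 30 kg remain.
Put 53 kg in truck 5; 47 kg remain.
Put 19 kg in truck 1; 2 kg remain.
Put 20 kg in truck 4; 10 kg remain.
Put 17 kg in truck 3; 17 kg remain.
Put 52 kg in truck 6; 48 kg remain.
Put 22 kg in truck 2; 25 kg remain.

6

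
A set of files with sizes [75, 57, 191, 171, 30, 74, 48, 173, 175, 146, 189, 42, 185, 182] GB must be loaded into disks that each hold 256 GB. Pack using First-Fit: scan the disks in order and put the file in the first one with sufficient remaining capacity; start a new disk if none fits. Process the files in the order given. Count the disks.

disk 1: place 75 GB, 181 GB left
disk 1: place 57 GB, 124 GB left
disk 2: place 191 GB, 65 GB left
disk 3: place 171 GB, 85 GB left
disk 1: place 30 GB, 94 GB left
disk 1: place 74 GB, 20 GB left
disk 2: place 48 GB, 17 GB left
disk 4: place 173 GB, 83 GB left
disk 5: place 175 GB, 81 GB left
disk 6: place 146 GB, 110 GB left
disk 7: place 189 GB, 67 GB left
disk 3: place 42 GB, 43 GB left
disk 8: place 185 GB, 71 GB left
disk 9: place 182 GB, 74 GB left
Final disks: [75,57,30,74] [191,48] [171,42] [173] [175] [146] [189] [185] [182].

9 disks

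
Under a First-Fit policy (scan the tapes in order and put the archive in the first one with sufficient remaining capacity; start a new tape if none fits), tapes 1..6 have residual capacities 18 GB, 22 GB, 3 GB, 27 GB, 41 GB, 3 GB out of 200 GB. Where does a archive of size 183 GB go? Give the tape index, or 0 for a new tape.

0

No tape has ≥ 183 GB free, so a new tape is opened.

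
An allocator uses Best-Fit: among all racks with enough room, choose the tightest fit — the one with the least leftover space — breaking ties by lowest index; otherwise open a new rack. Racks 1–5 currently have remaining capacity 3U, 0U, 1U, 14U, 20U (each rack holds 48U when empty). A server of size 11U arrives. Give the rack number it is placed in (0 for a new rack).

Racks with room: rack 4 (14U), rack 5 (20U).
Tightest fit is rack 4 with 14U free.

4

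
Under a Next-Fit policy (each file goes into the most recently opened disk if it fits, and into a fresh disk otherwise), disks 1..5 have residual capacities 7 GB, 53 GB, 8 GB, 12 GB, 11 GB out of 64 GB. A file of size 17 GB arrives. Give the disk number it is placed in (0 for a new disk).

Next-Fit only looks at disk 5, which has 11 GB free.
17 GB does not fit, so a new disk is opened.

0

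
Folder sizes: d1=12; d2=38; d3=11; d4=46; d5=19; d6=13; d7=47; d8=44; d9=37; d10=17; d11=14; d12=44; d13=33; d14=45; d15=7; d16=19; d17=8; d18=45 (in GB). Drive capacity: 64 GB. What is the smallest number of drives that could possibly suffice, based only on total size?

8

Total size = 12 + 38 + 11 + 46 + 19 + 13 + 47 + 44 + 37 + 17 + 14 + 44 + 33 + 45 + 7 + 19 + 8 + 45 = 499 GB.
⌈499 / 64⌉ = 8.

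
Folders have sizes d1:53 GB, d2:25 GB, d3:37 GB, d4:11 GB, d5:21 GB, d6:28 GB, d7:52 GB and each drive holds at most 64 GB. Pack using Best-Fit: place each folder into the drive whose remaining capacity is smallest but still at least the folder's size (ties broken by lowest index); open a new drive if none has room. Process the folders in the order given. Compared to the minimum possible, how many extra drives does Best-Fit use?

Best-Fit: [53,11] [25,37] [21,28] [52] → 4 drives.
Total size 227 GB; any packing needs at least ⌈227/64⌉ = 4 drives.
So 4 is already optimal.

0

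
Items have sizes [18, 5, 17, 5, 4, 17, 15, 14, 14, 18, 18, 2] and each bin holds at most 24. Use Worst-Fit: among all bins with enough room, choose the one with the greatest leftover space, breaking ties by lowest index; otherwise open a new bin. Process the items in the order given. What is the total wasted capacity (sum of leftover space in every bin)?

45

18 → bin 1 (remaining 6)
5 → bin 1 (remaining 1)
17 → bin 2 (remaining 7)
5 → bin 2 (remaining 2)
4 → bin 3 (remaining 20)
17 → bin 3 (remaining 3)
15 → bin 4 (remaining 9)
14 → bin 5 (remaining 10)
14 → bin 6 (remaining 10)
18 → bin 7 (remaining 6)
18 → bin 8 (remaining 6)
2 → bin 5 (remaining 8)
8 bins × 24 = 192; used 147; unused 45.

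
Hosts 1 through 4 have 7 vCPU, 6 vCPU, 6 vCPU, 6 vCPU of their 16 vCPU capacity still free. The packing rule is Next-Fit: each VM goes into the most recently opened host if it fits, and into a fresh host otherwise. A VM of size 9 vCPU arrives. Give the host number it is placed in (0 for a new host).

0

Next-Fit only looks at host 4, which has 6 vCPU free.
9 vCPU does not fit, so a new host is opened.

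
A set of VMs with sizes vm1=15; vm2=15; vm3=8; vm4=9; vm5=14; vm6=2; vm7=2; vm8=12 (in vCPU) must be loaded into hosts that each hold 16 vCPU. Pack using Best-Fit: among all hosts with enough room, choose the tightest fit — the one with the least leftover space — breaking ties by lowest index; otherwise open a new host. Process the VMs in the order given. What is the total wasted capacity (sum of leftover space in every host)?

19

vm1 (15 vCPU) → host 1 (remaining 1 vCPU)
vm2 (15 vCPU) → host 2 (remaining 1 vCPU)
vm3 (8 vCPU) → host 3 (remaining 8 vCPU)
vm4 (9 vCPU) → host 4 (remaining 7 vCPU)
vm5 (14 vCPU) → host 5 (remaining 2 vCPU)
vm6 (2 vCPU) → host 5 (remaining 0 vCPU)
vm7 (2 vCPU) → host 4 (remaining 5 vCPU)
vm8 (12 vCPU) → host 6 (remaining 4 vCPU)
6 hosts × 16 vCPU = 96 vCPU; used 77 vCPU; unused 19 vCPU.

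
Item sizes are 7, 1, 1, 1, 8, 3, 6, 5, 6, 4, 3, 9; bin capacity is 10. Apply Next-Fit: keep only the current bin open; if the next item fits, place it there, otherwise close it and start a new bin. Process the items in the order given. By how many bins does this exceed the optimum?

1

Next-Fit: [7,1,1,1] [8] [3,6] [5] [6,4] [3] [9] → 7 bins.
Total size 54; any packing needs at least ⌈54/10⌉ = 6 bins.
An optimal packing achieves that bound: [9,1] [8,1,1] [7,3] [6,4] [6,3] [5] → 6 bins.
Excess: 7 − 6 = 1.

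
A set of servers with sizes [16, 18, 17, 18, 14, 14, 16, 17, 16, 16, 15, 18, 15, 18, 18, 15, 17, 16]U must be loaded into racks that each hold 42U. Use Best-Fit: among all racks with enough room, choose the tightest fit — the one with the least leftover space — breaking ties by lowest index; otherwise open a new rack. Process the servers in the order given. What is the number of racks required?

16U → rack 1 (remaining 26U)
18U → rack 1 (remaining 8U)
17U → rack 2 (remaining 25U)
18U → rack 2 (remaining 7U)
14U → rack 3 (remaining 28U)
14U → rack 3 (remaining 14U)
16U → rack 4 (remaining 26U)
17U → rack 4 (remaining 9U)
16U → rack 5 (remaining 26U)
16U → rack 5 (remaining 10U)
15U → rack 6 (remaining 27U)
18U → rack 6 (remaining 9U)
15U → rack 7 (remaining 27U)
18U → rack 7 (remaining 9U)
18U → rack 8 (remaining 24U)
15U → rack 8 (remaining 9U)
17U → rack 9 (remaining 25U)
16U → rack 9 (remaining 9U)
Final racks: [16,18] [17,18] [14,14] [16,17] [16,16] [15,18] [15,18] [18,15] [17,16].

9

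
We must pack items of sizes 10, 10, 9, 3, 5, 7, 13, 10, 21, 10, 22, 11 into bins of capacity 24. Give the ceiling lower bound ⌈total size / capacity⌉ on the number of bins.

6 bins

Total size = 10 + 10 + 9 + 3 + 5 + 7 + 13 + 10 + 21 + 10 + 22 + 11 = 131.
⌈131 / 24⌉ = 6.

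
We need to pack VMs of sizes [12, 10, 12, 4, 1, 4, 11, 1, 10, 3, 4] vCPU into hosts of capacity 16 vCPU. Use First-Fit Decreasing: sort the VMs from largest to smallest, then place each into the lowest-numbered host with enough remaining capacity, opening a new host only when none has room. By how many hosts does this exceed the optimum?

0

First-Fit Decreasing: [12,4] [12,4] [11,4,1] [10,3,1] [10] → 5 hosts.
Total size 72 vCPU; any packing needs at least ⌈72/16⌉ = 5 hosts.
So 5 is already optimal.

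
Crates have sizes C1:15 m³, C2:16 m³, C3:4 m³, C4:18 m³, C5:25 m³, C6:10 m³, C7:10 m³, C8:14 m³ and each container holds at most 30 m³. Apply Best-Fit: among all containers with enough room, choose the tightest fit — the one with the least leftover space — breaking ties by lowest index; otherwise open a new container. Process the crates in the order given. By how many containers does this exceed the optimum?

Best-Fit: [15,14] [16,4,10] [18,10] [25] → 4 containers.
Total size 112 m³; any packing needs at least ⌈112/30⌉ = 4 containers.
So 4 is already optimal.

0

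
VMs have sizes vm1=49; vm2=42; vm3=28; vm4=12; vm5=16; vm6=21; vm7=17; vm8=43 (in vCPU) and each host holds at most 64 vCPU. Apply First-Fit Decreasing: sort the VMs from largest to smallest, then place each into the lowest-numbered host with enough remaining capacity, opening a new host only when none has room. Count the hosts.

Sorted descending: 49, 43, 42, 28, 21, 17, 16, 12.
Put 49 vCPU in host 1; 15 vCPU remain.
Put 43 vCPU in host 2; 21 vCPU remain.
Put 42 vCPU in host 3; 22 vCPU remain.
Put 28 vCPU in host 4; 36 vCPU remain.
Put 21 vCPU in host 2; 0 vCPU remain.
Put 17 vCPU in host 3; 5 vCPU remain.
Put 16 vCPU in host 4; 20 vCPU remain.
Put 12 vCPU in host 1; 3 vCPU remain.
Final hosts: [49,12] [43,21] [42,17] [28,16].

4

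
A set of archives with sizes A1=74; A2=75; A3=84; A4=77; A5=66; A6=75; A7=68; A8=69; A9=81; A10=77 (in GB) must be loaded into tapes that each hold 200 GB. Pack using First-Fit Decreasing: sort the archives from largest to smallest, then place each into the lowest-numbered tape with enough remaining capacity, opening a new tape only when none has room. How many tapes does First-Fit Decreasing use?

5

Sorted descending: 84, 81, 77, 77, 75, 75, 74, 69, 68, 66.
Put 84 GB in tape 1; 116 GB remain.
Put 81 GB in tape 1; 35 GB remain.
Put 77 GB in tape 2; 123 GB remain.
Put 77 GB in tape 2; 46 GB remain.
Put 75 GB in tape 3; 125 GB remain.
Put 75 GB in tape 3; 50 GB remain.
Put 74 GB in tape 4; 126 GB remain.
Put 69 GB in tape 4; 57 GB remain.
Put 68 GB in tape 5; 132 GB remain.
Put 66 GB in tape 5; 66 GB remain.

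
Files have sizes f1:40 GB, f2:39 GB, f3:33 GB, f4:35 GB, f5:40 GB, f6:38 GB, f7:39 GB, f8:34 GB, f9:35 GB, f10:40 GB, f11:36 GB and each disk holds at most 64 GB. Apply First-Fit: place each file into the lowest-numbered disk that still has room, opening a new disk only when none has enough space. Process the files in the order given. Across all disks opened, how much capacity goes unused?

f1 (40 GB) → disk 1 (remaining 24 GB)
f2 (39 GB) → disk 2 (remaining 25 GB)
f3 (33 GB) → disk 3 (remaining 31 GB)
f4 (35 GB) → disk 4 (remaining 29 GB)
f5 (40 GB) → disk 5 (remaining 24 GB)
f6 (38 GB) → disk 6 (remaining 26 GB)
f7 (39 GB) → disk 7 (remaining 25 GB)
f8 (34 GB) → disk 8 (remaining 30 GB)
f9 (35 GB) → disk 9 (remaining 29 GB)
f10 (40 GB) → disk 10 (remaining 24 GB)
f11 (36 GB) → disk 11 (remaining 28 GB)
11 disks × 64 GB = 704 GB; used 409 GB; unused 295 GB.

295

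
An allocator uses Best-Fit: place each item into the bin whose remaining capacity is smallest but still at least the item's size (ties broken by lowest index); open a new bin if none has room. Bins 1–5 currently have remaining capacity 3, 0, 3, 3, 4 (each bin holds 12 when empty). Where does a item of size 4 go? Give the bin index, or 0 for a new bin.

5

Bins with room: bin 5 (4).
Tightest fit is bin 5 with 4 free.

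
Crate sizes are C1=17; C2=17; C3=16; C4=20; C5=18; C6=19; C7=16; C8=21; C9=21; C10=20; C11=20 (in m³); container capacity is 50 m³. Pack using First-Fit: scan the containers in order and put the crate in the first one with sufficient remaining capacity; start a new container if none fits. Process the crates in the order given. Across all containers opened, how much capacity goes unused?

container 1: place C1 (17 m³), 33 m³ left
container 1: place C2 (17 m³), 16 m³ left
container 1: place C3 (16 m³), 0 m³ left
container 2: place C4 (20 m³), 30 m³ left
container 2: place C5 (18 m³), 12 m³ left
container 3: place C6 (19 m³), 31 m³ left
container 3: place C7 (16 m³), 15 m³ left
container 4: place C8 (21 m³), 29 m³ left
container 4: place C9 (21 m³), 8 m³ left
container 5: place C10 (20 m³), 30 m³ left
container 5: place C11 (20 m³), 10 m³ left
5 containers × 50 m³ = 250 m³; used 205 m³; unused 45 m³.

45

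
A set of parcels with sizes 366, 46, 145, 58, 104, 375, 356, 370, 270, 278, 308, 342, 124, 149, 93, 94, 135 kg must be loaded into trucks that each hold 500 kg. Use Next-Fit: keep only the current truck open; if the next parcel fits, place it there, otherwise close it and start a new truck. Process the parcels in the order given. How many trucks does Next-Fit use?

366 kg → truck 1 (remaining 134 kg)
46 kg → truck 1 (remaining 88 kg)
145 kg → truck 2 (remaining 355 kg)
58 kg → truck 2 (remaining 297 kg)
104 kg → truck 2 (remaining 193 kg)
375 kg → truck 3 (remaining 125 kg)
356 kg → truck 4 (remaining 144 kg)
370 kg → truck 5 (remaining 130 kg)
270 kg → truck 6 (remaining 230 kg)
278 kg → truck 7 (remaining 222 kg)
308 kg → truck 8 (remaining 192 kg)
342 kg → truck 9 (remaining 158 kg)
124 kg → truck 9 (remaining 34 kg)
149 kg → truck 10 (remaining 351 kg)
93 kg → truck 10 (remaining 258 kg)
94 kg → truck 10 (remaining 164 kg)
135 kg → truck 10 (remaining 29 kg)
Final trucks: [366,46] [145,58,104] [375] [356] [370] [270] [278] [308] [342,124] [149,93,94,135].

10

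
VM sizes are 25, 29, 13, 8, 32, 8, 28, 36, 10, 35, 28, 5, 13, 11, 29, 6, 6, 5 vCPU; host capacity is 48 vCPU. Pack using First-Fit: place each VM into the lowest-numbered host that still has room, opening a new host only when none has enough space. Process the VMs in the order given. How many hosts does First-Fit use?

25 vCPU → host 1 (remaining 23 vCPU)
29 vCPU → host 2 (remaining 19 vCPU)
13 vCPU → host 1 (remaining 10 vCPU)
8 vCPU → host 1 (remaining 2 vCPU)
32 vCPU → host 3 (remaining 16 vCPU)
8 vCPU → host 2 (remaining 11 vCPU)
28 vCPU → host 4 (remaining 20 vCPU)
36 vCPU → host 5 (remaining 12 vCPU)
10 vCPU → host 2 (remaining 1 vCPU)
35 vCPU → host 6 (remaining 13 vCPU)
28 vCPU → host 7 (remaining 20 vCPU)
5 vCPU → host 3 (remaining 11 vCPU)
13 vCPU → host 4 (remaining 7 vCPU)
11 vCPU → host 3 (remaining 0 vCPU)
29 vCPU → host 8 (remaining 19 vCPU)
6 vCPU → host 4 (remaining 1 vCPU)
6 vCPU → host 5 (remaining 6 vCPU)
5 vCPU → host 5 (remaining 1 vCPU)

8 hosts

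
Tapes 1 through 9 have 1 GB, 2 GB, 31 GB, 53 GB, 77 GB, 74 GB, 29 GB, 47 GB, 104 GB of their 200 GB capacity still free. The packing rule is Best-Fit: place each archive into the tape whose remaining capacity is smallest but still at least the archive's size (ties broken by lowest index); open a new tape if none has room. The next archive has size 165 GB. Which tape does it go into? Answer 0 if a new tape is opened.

No tape has ≥ 165 GB free, so a new tape is opened.

0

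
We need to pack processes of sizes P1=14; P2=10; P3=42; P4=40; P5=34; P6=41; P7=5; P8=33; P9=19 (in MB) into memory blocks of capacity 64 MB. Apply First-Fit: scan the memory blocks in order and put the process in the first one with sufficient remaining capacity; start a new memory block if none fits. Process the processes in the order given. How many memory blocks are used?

P1 (14 MB) → memory block 1 (remaining 50 MB)
P2 (10 MB) → memory block 1 (remaining 40 MB)
P3 (42 MB) → memory block 2 (remaining 22 MB)
P4 (40 MB) → memory block 1 (remaining 0 MB)
P5 (34 MB) → memory block 3 (remaining 30 MB)
P6 (41 MB) → memory block 4 (remaining 23 MB)
P7 (5 MB) → memory block 2 (remaining 17 MB)
P8 (33 MB) → memory block 5 (remaining 31 MB)
P9 (19 MB) → memory block 3 (remaining 11 MB)

5 memory blocks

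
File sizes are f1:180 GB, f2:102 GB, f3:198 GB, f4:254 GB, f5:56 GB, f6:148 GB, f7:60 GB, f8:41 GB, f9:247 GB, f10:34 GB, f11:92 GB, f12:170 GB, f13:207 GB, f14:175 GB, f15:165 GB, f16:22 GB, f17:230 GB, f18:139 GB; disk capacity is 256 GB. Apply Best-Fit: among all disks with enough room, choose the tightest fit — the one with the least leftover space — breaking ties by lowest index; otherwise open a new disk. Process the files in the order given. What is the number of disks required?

disk 1: place f1 (180 GB), 76 GB left
disk 2: place f2 (102 GB), 154 GB left
disk 3: place f3 (198 GB), 58 GB left
disk 4: place f4 (254 GB), 2 GB left
disk 3: place f5 (56 GB), 2 GB left
disk 2: place f6 (148 GB), 6 GB left
disk 1: place f7 (60 GB), 16 GB left
disk 5: place f8 (41 GB), 215 GB left
disk 6: place f9 (247 GB), 9 GB left
disk 5: place f10 (34 GB), 181 GB left
disk 5: place f11 (92 GB), 89 GB left
disk 7: place f12 (170 GB), 86 GB left
disk 8: place f13 (207 GB), 49 GB left
disk 9: place f14 (175 GB), 81 GB left
disk 10: place f15 (165 GB), 91 GB left
disk 8: place f16 (22 GB), 27 GB left
disk 11: place f17 (230 GB), 26 GB left
disk 12: place f18 (139 GB), 117 GB left
Final disks: [180,60] [102,148] [198,56] [254] [41,34,92] [247] [170] [207,22] [175] [165] [230] [139].

12 disks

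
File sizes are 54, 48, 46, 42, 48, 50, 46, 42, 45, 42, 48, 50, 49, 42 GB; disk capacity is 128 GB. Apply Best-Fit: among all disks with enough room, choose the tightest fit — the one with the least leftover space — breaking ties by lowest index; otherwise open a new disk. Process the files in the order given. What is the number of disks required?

54 GB → disk 1 (remaining 74 GB)
48 GB → disk 1 (remaining 26 GB)
46 GB → disk 2 (remaining 82 GB)
42 GB → disk 2 (remaining 40 GB)
48 GB → disk 3 (remaining 80 GB)
50 GB → disk 3 (remaining 30 GB)
46 GB → disk 4 (remaining 82 GB)
42 GB → disk 4 (remaining 40 GB)
45 GB → disk 5 (remaining 83 GB)
42 GB → disk 5 (remaining 41 GB)
48 GB → disk 6 (remaining 80 GB)
50 GB → disk 6 (remaining 30 GB)
49 GB → disk 7 (remaining 79 GB)
42 GB → disk 7 (remaining 37 GB)
Final disks: [54,48] [46,42] [48,50] [46,42] [45,42] [48,50] [49,42].

7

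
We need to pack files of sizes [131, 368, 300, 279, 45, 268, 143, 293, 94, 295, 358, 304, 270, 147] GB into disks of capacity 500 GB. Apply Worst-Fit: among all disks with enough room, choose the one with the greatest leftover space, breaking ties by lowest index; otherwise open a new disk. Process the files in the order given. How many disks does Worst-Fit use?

9

Put 131 GB in disk 1; 369 GB remain.
Put 368 GB in disk 1; 1 GB remain.
Put 300 GB in disk 2; 200 GB remain.
Put 279 GB in disk 3; 221 GB remain.
Put 45 GB in disk 3; 176 GB remain.
Put 268 GB in disk 4; 232 GB remain.
Put 143 GB in disk 4; 89 GB remain.
Put 293 GB in disk 5; 207 GB remain.
Put 94 GB in disk 5; 113 GB remain.
Put 295 GB in disk 6; 205 GB remain.
Put 358 GB in disk 7; 142 GB remain.
Put 304 GB in disk 8; 196 GB remain.
Put 270 GB in disk 9; 230 GB remain.
Put 147 GB in disk 9; 83 GB remain.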